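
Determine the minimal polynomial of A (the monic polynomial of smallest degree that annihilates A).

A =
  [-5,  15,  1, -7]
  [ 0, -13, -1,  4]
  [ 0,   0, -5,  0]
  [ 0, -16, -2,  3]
x^3 + 15*x^2 + 75*x + 125

The characteristic polynomial is χ_A(x) = (x + 5)^4, so the eigenvalues are known. The minimal polynomial is
  m_A(x) = Π_λ (x − λ)^{k_λ}
where k_λ is the size of the *largest* Jordan block for λ (equivalently, the smallest k with (A − λI)^k v = 0 for every generalised eigenvector v of λ).

  λ = -5: largest Jordan block has size 3, contributing (x + 5)^3

So m_A(x) = (x + 5)^3 = x^3 + 15*x^2 + 75*x + 125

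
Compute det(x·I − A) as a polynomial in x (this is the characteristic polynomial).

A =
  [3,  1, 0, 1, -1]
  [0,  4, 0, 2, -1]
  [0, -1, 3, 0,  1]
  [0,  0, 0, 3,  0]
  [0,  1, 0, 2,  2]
x^5 - 15*x^4 + 90*x^3 - 270*x^2 + 405*x - 243

Expanding det(x·I − A) (e.g. by cofactor expansion or by noting that A is similar to its Jordan form J, which has the same characteristic polynomial as A) gives
  χ_A(x) = x^5 - 15*x^4 + 90*x^3 - 270*x^2 + 405*x - 243
which factors as (x - 3)^5. The eigenvalues (with algebraic multiplicities) are λ = 3 with multiplicity 5.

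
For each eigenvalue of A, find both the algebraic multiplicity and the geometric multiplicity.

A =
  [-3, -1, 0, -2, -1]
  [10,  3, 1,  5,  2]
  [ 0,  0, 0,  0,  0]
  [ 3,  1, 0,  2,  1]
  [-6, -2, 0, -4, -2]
λ = 0: alg = 5, geom = 3

Step 1 — factor the characteristic polynomial to read off the algebraic multiplicities:
  χ_A(x) = x^5

Step 2 — compute geometric multiplicities via the rank-nullity identity g(λ) = n − rank(A − λI):
  rank(A − (0)·I) = 2, so dim ker(A − (0)·I) = n − 2 = 3

Summary:
  λ = 0: algebraic multiplicity = 5, geometric multiplicity = 3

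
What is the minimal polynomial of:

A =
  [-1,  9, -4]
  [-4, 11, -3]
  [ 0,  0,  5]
x^3 - 15*x^2 + 75*x - 125

The characteristic polynomial is χ_A(x) = (x - 5)^3, so the eigenvalues are known. The minimal polynomial is
  m_A(x) = Π_λ (x − λ)^{k_λ}
where k_λ is the size of the *largest* Jordan block for λ (equivalently, the smallest k with (A − λI)^k v = 0 for every generalised eigenvector v of λ).

  λ = 5: largest Jordan block has size 3, contributing (x − 5)^3

So m_A(x) = (x - 5)^3 = x^3 - 15*x^2 + 75*x - 125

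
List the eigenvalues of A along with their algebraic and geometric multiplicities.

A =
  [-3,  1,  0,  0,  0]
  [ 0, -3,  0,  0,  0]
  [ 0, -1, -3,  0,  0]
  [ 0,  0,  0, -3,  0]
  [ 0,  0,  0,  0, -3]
λ = -3: alg = 5, geom = 4

Step 1 — factor the characteristic polynomial to read off the algebraic multiplicities:
  χ_A(x) = (x + 3)^5

Step 2 — compute geometric multiplicities via the rank-nullity identity g(λ) = n − rank(A − λI):
  rank(A − (-3)·I) = 1, so dim ker(A − (-3)·I) = n − 1 = 4

Summary:
  λ = -3: algebraic multiplicity = 5, geometric multiplicity = 4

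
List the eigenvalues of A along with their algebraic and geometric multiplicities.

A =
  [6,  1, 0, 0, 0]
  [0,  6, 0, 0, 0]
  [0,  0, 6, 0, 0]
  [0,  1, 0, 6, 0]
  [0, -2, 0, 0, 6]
λ = 6: alg = 5, geom = 4

Step 1 — factor the characteristic polynomial to read off the algebraic multiplicities:
  χ_A(x) = (x - 6)^5

Step 2 — compute geometric multiplicities via the rank-nullity identity g(λ) = n − rank(A − λI):
  rank(A − (6)·I) = 1, so dim ker(A − (6)·I) = n − 1 = 4

Summary:
  λ = 6: algebraic multiplicity = 5, geometric multiplicity = 4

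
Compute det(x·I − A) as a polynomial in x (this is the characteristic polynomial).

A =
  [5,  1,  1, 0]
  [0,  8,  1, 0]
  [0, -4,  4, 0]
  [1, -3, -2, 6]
x^4 - 23*x^3 + 198*x^2 - 756*x + 1080

Expanding det(x·I − A) (e.g. by cofactor expansion or by noting that A is similar to its Jordan form J, which has the same characteristic polynomial as A) gives
  χ_A(x) = x^4 - 23*x^3 + 198*x^2 - 756*x + 1080
which factors as (x - 6)^3*(x - 5). The eigenvalues (with algebraic multiplicities) are λ = 5 with multiplicity 1, λ = 6 with multiplicity 3.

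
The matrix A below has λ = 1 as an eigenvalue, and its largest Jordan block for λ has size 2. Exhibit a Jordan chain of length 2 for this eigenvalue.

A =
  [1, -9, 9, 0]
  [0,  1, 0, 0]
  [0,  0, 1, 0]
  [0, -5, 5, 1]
A Jordan chain for λ = 1 of length 2:
v_1 = (-9, 0, 0, -5)ᵀ
v_2 = (0, 1, 0, 0)ᵀ

Let N = A − (1)·I. We want v_2 with N^2 v_2 = 0 but N^1 v_2 ≠ 0; then v_{j-1} := N · v_j for j = 2, …, 2.

Pick v_2 = (0, 1, 0, 0)ᵀ.
Then v_1 = N · v_2 = (-9, 0, 0, -5)ᵀ.

Sanity check: (A − (1)·I) v_1 = (0, 0, 0, 0)ᵀ = 0. ✓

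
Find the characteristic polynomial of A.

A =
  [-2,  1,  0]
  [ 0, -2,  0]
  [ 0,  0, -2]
x^3 + 6*x^2 + 12*x + 8

Expanding det(x·I − A) (e.g. by cofactor expansion or by noting that A is similar to its Jordan form J, which has the same characteristic polynomial as A) gives
  χ_A(x) = x^3 + 6*x^2 + 12*x + 8
which factors as (x + 2)^3. The eigenvalues (with algebraic multiplicities) are λ = -2 with multiplicity 3.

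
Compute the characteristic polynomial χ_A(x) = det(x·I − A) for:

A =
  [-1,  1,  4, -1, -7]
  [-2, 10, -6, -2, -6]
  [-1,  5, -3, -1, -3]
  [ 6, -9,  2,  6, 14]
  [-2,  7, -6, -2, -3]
x^5 - 9*x^4 + 27*x^3 - 27*x^2

Expanding det(x·I − A) (e.g. by cofactor expansion or by noting that A is similar to its Jordan form J, which has the same characteristic polynomial as A) gives
  χ_A(x) = x^5 - 9*x^4 + 27*x^3 - 27*x^2
which factors as x^2*(x - 3)^3. The eigenvalues (with algebraic multiplicities) are λ = 0 with multiplicity 2, λ = 3 with multiplicity 3.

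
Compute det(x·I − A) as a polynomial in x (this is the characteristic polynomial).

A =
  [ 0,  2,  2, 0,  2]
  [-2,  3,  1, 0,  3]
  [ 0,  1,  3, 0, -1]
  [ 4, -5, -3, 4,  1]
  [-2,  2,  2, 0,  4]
x^5 - 14*x^4 + 76*x^3 - 200*x^2 + 256*x - 128

Expanding det(x·I − A) (e.g. by cofactor expansion or by noting that A is similar to its Jordan form J, which has the same characteristic polynomial as A) gives
  χ_A(x) = x^5 - 14*x^4 + 76*x^3 - 200*x^2 + 256*x - 128
which factors as (x - 4)^2*(x - 2)^3. The eigenvalues (with algebraic multiplicities) are λ = 2 with multiplicity 3, λ = 4 with multiplicity 2.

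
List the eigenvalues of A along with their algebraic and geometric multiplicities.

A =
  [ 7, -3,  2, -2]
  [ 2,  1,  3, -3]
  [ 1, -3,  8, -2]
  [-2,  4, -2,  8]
λ = 6: alg = 4, geom = 2

Step 1 — factor the characteristic polynomial to read off the algebraic multiplicities:
  χ_A(x) = (x - 6)^4

Step 2 — compute geometric multiplicities via the rank-nullity identity g(λ) = n − rank(A − λI):
  rank(A − (6)·I) = 2, so dim ker(A − (6)·I) = n − 2 = 2

Summary:
  λ = 6: algebraic multiplicity = 4, geometric multiplicity = 2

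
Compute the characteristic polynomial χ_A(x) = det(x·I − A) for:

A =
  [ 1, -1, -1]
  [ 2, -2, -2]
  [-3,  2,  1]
x^3

Expanding det(x·I − A) (e.g. by cofactor expansion or by noting that A is similar to its Jordan form J, which has the same characteristic polynomial as A) gives
  χ_A(x) = x^3
which factors as x^3. The eigenvalues (with algebraic multiplicities) are λ = 0 with multiplicity 3.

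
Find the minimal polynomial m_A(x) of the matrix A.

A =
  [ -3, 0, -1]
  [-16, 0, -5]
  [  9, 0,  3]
x^3

The characteristic polynomial is χ_A(x) = x^3, so the eigenvalues are known. The minimal polynomial is
  m_A(x) = Π_λ (x − λ)^{k_λ}
where k_λ is the size of the *largest* Jordan block for λ (equivalently, the smallest k with (A − λI)^k v = 0 for every generalised eigenvector v of λ).

  λ = 0: largest Jordan block has size 3, contributing (x − 0)^3

So m_A(x) = x^3 = x^3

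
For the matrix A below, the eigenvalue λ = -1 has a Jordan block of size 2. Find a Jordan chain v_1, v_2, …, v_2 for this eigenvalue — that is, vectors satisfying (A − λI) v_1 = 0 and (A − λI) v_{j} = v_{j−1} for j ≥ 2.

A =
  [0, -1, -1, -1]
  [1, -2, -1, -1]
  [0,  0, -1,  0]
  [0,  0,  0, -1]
A Jordan chain for λ = -1 of length 2:
v_1 = (1, 1, 0, 0)ᵀ
v_2 = (1, 0, 0, 0)ᵀ

Let N = A − (-1)·I. We want v_2 with N^2 v_2 = 0 but N^1 v_2 ≠ 0; then v_{j-1} := N · v_j for j = 2, …, 2.

Pick v_2 = (1, 0, 0, 0)ᵀ.
Then v_1 = N · v_2 = (1, 1, 0, 0)ᵀ.

Sanity check: (A − (-1)·I) v_1 = (0, 0, 0, 0)ᵀ = 0. ✓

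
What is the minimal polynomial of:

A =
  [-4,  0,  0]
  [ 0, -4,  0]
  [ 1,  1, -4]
x^2 + 8*x + 16

The characteristic polynomial is χ_A(x) = (x + 4)^3, so the eigenvalues are known. The minimal polynomial is
  m_A(x) = Π_λ (x − λ)^{k_λ}
where k_λ is the size of the *largest* Jordan block for λ (equivalently, the smallest k with (A − λI)^k v = 0 for every generalised eigenvector v of λ).

  λ = -4: largest Jordan block has size 2, contributing (x + 4)^2

So m_A(x) = (x + 4)^2 = x^2 + 8*x + 16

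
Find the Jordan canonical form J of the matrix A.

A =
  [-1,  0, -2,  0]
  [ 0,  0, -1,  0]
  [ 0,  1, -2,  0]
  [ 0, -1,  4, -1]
J_3(-1) ⊕ J_1(-1)

The characteristic polynomial is
  det(x·I − A) = x^4 + 4*x^3 + 6*x^2 + 4*x + 1 = (x + 1)^4

Eigenvalues and multiplicities (the geometric multiplicity of λ is n − rank(A − λI), which equals the number of Jordan blocks for λ):
  λ = -1: algebraic multiplicity = 4, geometric multiplicity = 2

Determining the block sizes for each eigenvalue:
  λ = -1: with am = 4 and gm = 2, the partition is not yet determined (e.g. several partitions of 4 into 2 parts exist). Let N = A − (-1)·I. Computing rank(N^1) = 2, rank(N^2) = 1, rank(N^3) = 0; the number of blocks of size ≥ j is rank(N^{j−1}) − rank(N^j), giving [2, 1, 1]. So we have 1 block(s) of size 3, 1 block(s) of size 1 → block sizes [3, 1]

Assembling the blocks gives a Jordan form
J =
  [-1,  1,  0,  0]
  [ 0, -1,  1,  0]
  [ 0,  0, -1,  0]
  [ 0,  0,  0, -1]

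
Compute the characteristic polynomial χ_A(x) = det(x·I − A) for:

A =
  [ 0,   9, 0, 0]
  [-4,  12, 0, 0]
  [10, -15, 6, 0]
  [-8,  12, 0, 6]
x^4 - 24*x^3 + 216*x^2 - 864*x + 1296

Expanding det(x·I − A) (e.g. by cofactor expansion or by noting that A is similar to its Jordan form J, which has the same characteristic polynomial as A) gives
  χ_A(x) = x^4 - 24*x^3 + 216*x^2 - 864*x + 1296
which factors as (x - 6)^4. The eigenvalues (with algebraic multiplicities) are λ = 6 with multiplicity 4.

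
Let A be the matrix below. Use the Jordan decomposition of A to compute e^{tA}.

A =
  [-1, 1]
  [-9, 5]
e^{tA} =
  [-3*t*exp(2*t) + exp(2*t), t*exp(2*t)]
  [-9*t*exp(2*t), 3*t*exp(2*t) + exp(2*t)]

Strategy: write A = P · J · P⁻¹ where J is a Jordan canonical form, so e^{tA} = P · e^{tJ} · P⁻¹, and e^{tJ} can be computed block-by-block.

A has Jordan form
J =
  [2, 1]
  [0, 2]
(up to reordering of blocks).

Per-block formulas:
  For a 2×2 Jordan block J_2(2): exp(t · J_2(2)) = e^(2t)·(I + t·N), where N is the 2×2 nilpotent shift.

After assembling e^{tJ} and conjugating by P, we get:

e^{tA} =
  [-3*t*exp(2*t) + exp(2*t), t*exp(2*t)]
  [-9*t*exp(2*t), 3*t*exp(2*t) + exp(2*t)]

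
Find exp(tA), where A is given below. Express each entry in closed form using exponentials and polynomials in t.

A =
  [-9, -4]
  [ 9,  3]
e^{tA} =
  [-6*t*exp(-3*t) + exp(-3*t), -4*t*exp(-3*t)]
  [9*t*exp(-3*t), 6*t*exp(-3*t) + exp(-3*t)]

Strategy: write A = P · J · P⁻¹ where J is a Jordan canonical form, so e^{tA} = P · e^{tJ} · P⁻¹, and e^{tJ} can be computed block-by-block.

A has Jordan form
J =
  [-3,  1]
  [ 0, -3]
(up to reordering of blocks).

Per-block formulas:
  For a 2×2 Jordan block J_2(-3): exp(t · J_2(-3)) = e^(-3t)·(I + t·N), where N is the 2×2 nilpotent shift.

After assembling e^{tJ} and conjugating by P, we get:

e^{tA} =
  [-6*t*exp(-3*t) + exp(-3*t), -4*t*exp(-3*t)]
  [9*t*exp(-3*t), 6*t*exp(-3*t) + exp(-3*t)]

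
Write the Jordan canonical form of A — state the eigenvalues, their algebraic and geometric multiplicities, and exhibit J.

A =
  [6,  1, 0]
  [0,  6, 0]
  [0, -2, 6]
J_2(6) ⊕ J_1(6)

The characteristic polynomial is
  det(x·I − A) = x^3 - 18*x^2 + 108*x - 216 = (x - 6)^3

Eigenvalues and multiplicities (the geometric multiplicity of λ is n − rank(A − λI), which equals the number of Jordan blocks for λ):
  λ = 6: algebraic multiplicity = 3, geometric multiplicity = 2

Determining the block sizes for each eigenvalue:
  λ = 6: 2 blocks summing to 3 forces exactly one block of size 2 and the rest size 1 → block sizes [2, 1]

Assembling the blocks gives a Jordan form
J =
  [6, 1, 0]
  [0, 6, 0]
  [0, 0, 6]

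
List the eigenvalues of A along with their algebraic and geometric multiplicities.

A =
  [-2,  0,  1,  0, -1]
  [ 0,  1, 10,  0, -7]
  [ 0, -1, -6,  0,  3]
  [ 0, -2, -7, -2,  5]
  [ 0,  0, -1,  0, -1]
λ = -2: alg = 5, geom = 3

Step 1 — factor the characteristic polynomial to read off the algebraic multiplicities:
  χ_A(x) = (x + 2)^5

Step 2 — compute geometric multiplicities via the rank-nullity identity g(λ) = n − rank(A − λI):
  rank(A − (-2)·I) = 2, so dim ker(A − (-2)·I) = n − 2 = 3

Summary:
  λ = -2: algebraic multiplicity = 5, geometric multiplicity = 3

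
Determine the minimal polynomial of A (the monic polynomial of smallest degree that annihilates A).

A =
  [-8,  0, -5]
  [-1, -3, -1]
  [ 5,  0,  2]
x^2 + 6*x + 9

The characteristic polynomial is χ_A(x) = (x + 3)^3, so the eigenvalues are known. The minimal polynomial is
  m_A(x) = Π_λ (x − λ)^{k_λ}
where k_λ is the size of the *largest* Jordan block for λ (equivalently, the smallest k with (A − λI)^k v = 0 for every generalised eigenvector v of λ).

  λ = -3: largest Jordan block has size 2, contributing (x + 3)^2

So m_A(x) = (x + 3)^2 = x^2 + 6*x + 9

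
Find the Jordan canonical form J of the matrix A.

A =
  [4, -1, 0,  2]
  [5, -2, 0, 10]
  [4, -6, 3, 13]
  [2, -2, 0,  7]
J_2(3) ⊕ J_2(3)

The characteristic polynomial is
  det(x·I − A) = x^4 - 12*x^3 + 54*x^2 - 108*x + 81 = (x - 3)^4

Eigenvalues and multiplicities (the geometric multiplicity of λ is n − rank(A − λI), which equals the number of Jordan blocks for λ):
  λ = 3: algebraic multiplicity = 4, geometric multiplicity = 2

Determining the block sizes for each eigenvalue:
  λ = 3: with am = 4 and gm = 2, the partition is not yet determined (e.g. several partitions of 4 into 2 parts exist). Let N = A − (3)·I. Computing rank(N^1) = 2, rank(N^2) = 0; the number of blocks of size ≥ j is rank(N^{j−1}) − rank(N^j), giving [2, 2]. So we have 2 block(s) of size 2 → block sizes [2, 2]

Assembling the blocks gives a Jordan form
J =
  [3, 1, 0, 0]
  [0, 3, 0, 0]
  [0, 0, 3, 1]
  [0, 0, 0, 3]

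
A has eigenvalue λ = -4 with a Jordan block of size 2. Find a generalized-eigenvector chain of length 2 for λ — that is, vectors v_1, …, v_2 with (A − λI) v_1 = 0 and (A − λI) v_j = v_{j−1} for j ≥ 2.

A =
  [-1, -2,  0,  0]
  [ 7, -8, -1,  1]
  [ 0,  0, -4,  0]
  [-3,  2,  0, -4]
A Jordan chain for λ = -4 of length 2:
v_1 = (-4, -6, 0, 4)ᵀ
v_2 = (2, 5, 0, 0)ᵀ

Let N = A − (-4)·I. We want v_2 with N^2 v_2 = 0 but N^1 v_2 ≠ 0; then v_{j-1} := N · v_j for j = 2, …, 2.

Pick v_2 = (2, 5, 0, 0)ᵀ.
Then v_1 = N · v_2 = (-4, -6, 0, 4)ᵀ.

Sanity check: (A − (-4)·I) v_1 = (0, 0, 0, 0)ᵀ = 0. ✓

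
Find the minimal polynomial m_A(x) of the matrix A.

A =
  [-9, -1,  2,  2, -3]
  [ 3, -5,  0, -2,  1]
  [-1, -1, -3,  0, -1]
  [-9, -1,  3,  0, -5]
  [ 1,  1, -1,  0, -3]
x^3 + 12*x^2 + 48*x + 64

The characteristic polynomial is χ_A(x) = (x + 4)^5, so the eigenvalues are known. The minimal polynomial is
  m_A(x) = Π_λ (x − λ)^{k_λ}
where k_λ is the size of the *largest* Jordan block for λ (equivalently, the smallest k with (A − λI)^k v = 0 for every generalised eigenvector v of λ).

  λ = -4: largest Jordan block has size 3, contributing (x + 4)^3

So m_A(x) = (x + 4)^3 = x^3 + 12*x^2 + 48*x + 64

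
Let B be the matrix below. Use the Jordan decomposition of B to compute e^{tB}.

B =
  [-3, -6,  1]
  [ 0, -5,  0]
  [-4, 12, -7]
e^{tB} =
  [2*t*exp(-5*t) + exp(-5*t), -6*t*exp(-5*t), t*exp(-5*t)]
  [0, exp(-5*t), 0]
  [-4*t*exp(-5*t), 12*t*exp(-5*t), -2*t*exp(-5*t) + exp(-5*t)]

Strategy: write B = P · J · P⁻¹ where J is a Jordan canonical form, so e^{tB} = P · e^{tJ} · P⁻¹, and e^{tJ} can be computed block-by-block.

B has Jordan form
J =
  [-5,  1,  0]
  [ 0, -5,  0]
  [ 0,  0, -5]
(up to reordering of blocks).

Per-block formulas:
  For a 1×1 block at λ = -5: exp(t · [-5]) = [e^(-5t)].
  For a 2×2 Jordan block J_2(-5): exp(t · J_2(-5)) = e^(-5t)·(I + t·N), where N is the 2×2 nilpotent shift.

After assembling e^{tJ} and conjugating by P, we get:

e^{tB} =
  [2*t*exp(-5*t) + exp(-5*t), -6*t*exp(-5*t), t*exp(-5*t)]
  [0, exp(-5*t), 0]
  [-4*t*exp(-5*t), 12*t*exp(-5*t), -2*t*exp(-5*t) + exp(-5*t)]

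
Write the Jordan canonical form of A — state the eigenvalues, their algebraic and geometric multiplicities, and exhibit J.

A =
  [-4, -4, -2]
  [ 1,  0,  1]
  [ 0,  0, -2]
J_2(-2) ⊕ J_1(-2)

The characteristic polynomial is
  det(x·I − A) = x^3 + 6*x^2 + 12*x + 8 = (x + 2)^3

Eigenvalues and multiplicities (the geometric multiplicity of λ is n − rank(A − λI), which equals the number of Jordan blocks for λ):
  λ = -2: algebraic multiplicity = 3, geometric multiplicity = 2

Determining the block sizes for each eigenvalue:
  λ = -2: 2 blocks summing to 3 forces exactly one block of size 2 and the rest size 1 → block sizes [2, 1]

Assembling the blocks gives a Jordan form
J =
  [-2,  1,  0]
  [ 0, -2,  0]
  [ 0,  0, -2]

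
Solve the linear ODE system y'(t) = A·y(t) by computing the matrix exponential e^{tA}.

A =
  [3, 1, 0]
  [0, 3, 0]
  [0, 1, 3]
e^{tA} =
  [exp(3*t), t*exp(3*t), 0]
  [0, exp(3*t), 0]
  [0, t*exp(3*t), exp(3*t)]

Strategy: write A = P · J · P⁻¹ where J is a Jordan canonical form, so e^{tA} = P · e^{tJ} · P⁻¹, and e^{tJ} can be computed block-by-block.

A has Jordan form
J =
  [3, 1, 0]
  [0, 3, 0]
  [0, 0, 3]
(up to reordering of blocks).

Per-block formulas:
  For a 1×1 block at λ = 3: exp(t · [3]) = [e^(3t)].
  For a 2×2 Jordan block J_2(3): exp(t · J_2(3)) = e^(3t)·(I + t·N), where N is the 2×2 nilpotent shift.

After assembling e^{tJ} and conjugating by P, we get:

e^{tA} =
  [exp(3*t), t*exp(3*t), 0]
  [0, exp(3*t), 0]
  [0, t*exp(3*t), exp(3*t)]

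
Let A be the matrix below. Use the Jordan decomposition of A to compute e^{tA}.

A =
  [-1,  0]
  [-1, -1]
e^{tA} =
  [exp(-t), 0]
  [-t*exp(-t), exp(-t)]

Strategy: write A = P · J · P⁻¹ where J is a Jordan canonical form, so e^{tA} = P · e^{tJ} · P⁻¹, and e^{tJ} can be computed block-by-block.

A has Jordan form
J =
  [-1,  1]
  [ 0, -1]
(up to reordering of blocks).

Per-block formulas:
  For a 2×2 Jordan block J_2(-1): exp(t · J_2(-1)) = e^(-1t)·(I + t·N), where N is the 2×2 nilpotent shift.

After assembling e^{tJ} and conjugating by P, we get:

e^{tA} =
  [exp(-t), 0]
  [-t*exp(-t), exp(-t)]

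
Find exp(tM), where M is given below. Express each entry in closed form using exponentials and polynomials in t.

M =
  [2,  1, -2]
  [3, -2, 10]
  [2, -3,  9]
e^{tM} =
  [-t*exp(3*t) + exp(3*t), t*exp(3*t), -2*t*exp(3*t)]
  [t^2*exp(3*t) + 3*t*exp(3*t), -t^2*exp(3*t) - 5*t*exp(3*t) + exp(3*t), 2*t^2*exp(3*t) + 10*t*exp(3*t)]
  [t^2*exp(3*t)/2 + 2*t*exp(3*t), -t^2*exp(3*t)/2 - 3*t*exp(3*t), t^2*exp(3*t) + 6*t*exp(3*t) + exp(3*t)]

Strategy: write M = P · J · P⁻¹ where J is a Jordan canonical form, so e^{tM} = P · e^{tJ} · P⁻¹, and e^{tJ} can be computed block-by-block.

M has Jordan form
J =
  [3, 1, 0]
  [0, 3, 1]
  [0, 0, 3]
(up to reordering of blocks).

Per-block formulas:
  For a 3×3 Jordan block J_3(3): exp(t · J_3(3)) = e^(3t)·(I + t·N + (t^2/2)·N^2), where N is the 3×3 nilpotent shift.

After assembling e^{tJ} and conjugating by P, we get:

e^{tM} =
  [-t*exp(3*t) + exp(3*t), t*exp(3*t), -2*t*exp(3*t)]
  [t^2*exp(3*t) + 3*t*exp(3*t), -t^2*exp(3*t) - 5*t*exp(3*t) + exp(3*t), 2*t^2*exp(3*t) + 10*t*exp(3*t)]
  [t^2*exp(3*t)/2 + 2*t*exp(3*t), -t^2*exp(3*t)/2 - 3*t*exp(3*t), t^2*exp(3*t) + 6*t*exp(3*t) + exp(3*t)]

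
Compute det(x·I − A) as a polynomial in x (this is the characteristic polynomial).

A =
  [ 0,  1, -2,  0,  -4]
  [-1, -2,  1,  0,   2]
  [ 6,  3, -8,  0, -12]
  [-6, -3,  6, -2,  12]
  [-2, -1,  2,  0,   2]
x^5 + 10*x^4 + 40*x^3 + 80*x^2 + 80*x + 32

Expanding det(x·I − A) (e.g. by cofactor expansion or by noting that A is similar to its Jordan form J, which has the same characteristic polynomial as A) gives
  χ_A(x) = x^5 + 10*x^4 + 40*x^3 + 80*x^2 + 80*x + 32
which factors as (x + 2)^5. The eigenvalues (with algebraic multiplicities) are λ = -2 with multiplicity 5.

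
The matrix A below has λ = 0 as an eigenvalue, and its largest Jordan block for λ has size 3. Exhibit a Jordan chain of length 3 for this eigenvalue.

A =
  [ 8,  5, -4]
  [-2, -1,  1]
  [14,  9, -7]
A Jordan chain for λ = 0 of length 3:
v_1 = (-2, 0, -4)ᵀ
v_2 = (8, -2, 14)ᵀ
v_3 = (1, 0, 0)ᵀ

Let N = A − (0)·I. We want v_3 with N^3 v_3 = 0 but N^2 v_3 ≠ 0; then v_{j-1} := N · v_j for j = 3, …, 2.

Pick v_3 = (1, 0, 0)ᵀ.
Then v_2 = N · v_3 = (8, -2, 14)ᵀ.
Then v_1 = N · v_2 = (-2, 0, -4)ᵀ.

Sanity check: (A − (0)·I) v_1 = (0, 0, 0)ᵀ = 0. ✓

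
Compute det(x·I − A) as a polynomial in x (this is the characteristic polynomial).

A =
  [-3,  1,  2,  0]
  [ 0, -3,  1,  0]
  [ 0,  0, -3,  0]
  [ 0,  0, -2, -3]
x^4 + 12*x^3 + 54*x^2 + 108*x + 81

Expanding det(x·I − A) (e.g. by cofactor expansion or by noting that A is similar to its Jordan form J, which has the same characteristic polynomial as A) gives
  χ_A(x) = x^4 + 12*x^3 + 54*x^2 + 108*x + 81
which factors as (x + 3)^4. The eigenvalues (with algebraic multiplicities) are λ = -3 with multiplicity 4.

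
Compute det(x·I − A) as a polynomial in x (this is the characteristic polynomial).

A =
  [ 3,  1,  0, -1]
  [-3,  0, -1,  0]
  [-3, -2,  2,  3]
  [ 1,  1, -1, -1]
x^4 - 4*x^3 + 6*x^2 - 4*x + 1

Expanding det(x·I − A) (e.g. by cofactor expansion or by noting that A is similar to its Jordan form J, which has the same characteristic polynomial as A) gives
  χ_A(x) = x^4 - 4*x^3 + 6*x^2 - 4*x + 1
which factors as (x - 1)^4. The eigenvalues (with algebraic multiplicities) are λ = 1 with multiplicity 4.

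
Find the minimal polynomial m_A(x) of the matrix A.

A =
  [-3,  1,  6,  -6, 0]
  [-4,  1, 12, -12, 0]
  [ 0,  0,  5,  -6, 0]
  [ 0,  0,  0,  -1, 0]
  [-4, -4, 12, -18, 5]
x^3 - 3*x^2 - 9*x - 5

The characteristic polynomial is χ_A(x) = (x - 5)^2*(x + 1)^3, so the eigenvalues are known. The minimal polynomial is
  m_A(x) = Π_λ (x − λ)^{k_λ}
where k_λ is the size of the *largest* Jordan block for λ (equivalently, the smallest k with (A − λI)^k v = 0 for every generalised eigenvector v of λ).

  λ = -1: largest Jordan block has size 2, contributing (x + 1)^2
  λ = 5: largest Jordan block has size 1, contributing (x − 5)

So m_A(x) = (x - 5)*(x + 1)^2 = x^3 - 3*x^2 - 9*x - 5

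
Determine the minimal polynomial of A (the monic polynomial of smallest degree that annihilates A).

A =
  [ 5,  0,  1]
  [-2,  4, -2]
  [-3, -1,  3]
x^3 - 12*x^2 + 48*x - 64

The characteristic polynomial is χ_A(x) = (x - 4)^3, so the eigenvalues are known. The minimal polynomial is
  m_A(x) = Π_λ (x − λ)^{k_λ}
where k_λ is the size of the *largest* Jordan block for λ (equivalently, the smallest k with (A − λI)^k v = 0 for every generalised eigenvector v of λ).

  λ = 4: largest Jordan block has size 3, contributing (x − 4)^3

So m_A(x) = (x - 4)^3 = x^3 - 12*x^2 + 48*x - 64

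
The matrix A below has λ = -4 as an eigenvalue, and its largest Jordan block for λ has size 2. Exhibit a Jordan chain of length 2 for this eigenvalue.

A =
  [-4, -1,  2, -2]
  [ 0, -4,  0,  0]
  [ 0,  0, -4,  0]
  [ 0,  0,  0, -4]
A Jordan chain for λ = -4 of length 2:
v_1 = (-1, 0, 0, 0)ᵀ
v_2 = (0, 1, 0, 0)ᵀ

Let N = A − (-4)·I. We want v_2 with N^2 v_2 = 0 but N^1 v_2 ≠ 0; then v_{j-1} := N · v_j for j = 2, …, 2.

Pick v_2 = (0, 1, 0, 0)ᵀ.
Then v_1 = N · v_2 = (-1, 0, 0, 0)ᵀ.

Sanity check: (A − (-4)·I) v_1 = (0, 0, 0, 0)ᵀ = 0. ✓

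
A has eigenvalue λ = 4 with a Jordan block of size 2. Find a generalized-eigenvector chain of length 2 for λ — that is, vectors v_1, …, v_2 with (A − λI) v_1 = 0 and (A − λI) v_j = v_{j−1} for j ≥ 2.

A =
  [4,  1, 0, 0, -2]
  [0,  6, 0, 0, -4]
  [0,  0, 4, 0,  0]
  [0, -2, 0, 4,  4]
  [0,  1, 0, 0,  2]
A Jordan chain for λ = 4 of length 2:
v_1 = (1, 2, 0, -2, 1)ᵀ
v_2 = (0, 1, 0, 0, 0)ᵀ

Let N = A − (4)·I. We want v_2 with N^2 v_2 = 0 but N^1 v_2 ≠ 0; then v_{j-1} := N · v_j for j = 2, …, 2.

Pick v_2 = (0, 1, 0, 0, 0)ᵀ.
Then v_1 = N · v_2 = (1, 2, 0, -2, 1)ᵀ.

Sanity check: (A − (4)·I) v_1 = (0, 0, 0, 0, 0)ᵀ = 0. ✓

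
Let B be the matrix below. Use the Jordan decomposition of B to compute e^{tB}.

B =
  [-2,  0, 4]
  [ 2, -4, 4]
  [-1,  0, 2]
e^{tB} =
  [1 - 2*t, 0, 4*t]
  [-2*t + 1 - exp(-4*t), exp(-4*t), 4*t]
  [-t, 0, 2*t + 1]

Strategy: write B = P · J · P⁻¹ where J is a Jordan canonical form, so e^{tB} = P · e^{tJ} · P⁻¹, and e^{tJ} can be computed block-by-block.

B has Jordan form
J =
  [-4, 0, 0]
  [ 0, 0, 1]
  [ 0, 0, 0]
(up to reordering of blocks).

Per-block formulas:
  For a 1×1 block at λ = -4: exp(t · [-4]) = [e^(-4t)].
  For a 2×2 Jordan block J_2(0): exp(t · J_2(0)) = e^(0t)·(I + t·N), where N is the 2×2 nilpotent shift.

After assembling e^{tJ} and conjugating by P, we get:

e^{tB} =
  [1 - 2*t, 0, 4*t]
  [-2*t + 1 - exp(-4*t), exp(-4*t), 4*t]
  [-t, 0, 2*t + 1]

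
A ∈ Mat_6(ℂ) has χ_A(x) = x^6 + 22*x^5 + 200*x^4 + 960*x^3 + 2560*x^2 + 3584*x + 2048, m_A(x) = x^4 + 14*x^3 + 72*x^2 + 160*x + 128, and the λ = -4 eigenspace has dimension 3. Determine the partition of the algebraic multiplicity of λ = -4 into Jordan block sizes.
Block sizes for λ = -4: [3, 1, 1]

Step 1 — from the characteristic polynomial, algebraic multiplicity of λ = -4 is 5. From dim ker(A − (-4)·I) = 3, there are exactly 3 Jordan blocks for λ = -4.
Step 2 — from the minimal polynomial, the factor (x + 4)^3 tells us the largest block for λ = -4 has size 3.
Step 3 — with total size 5, 3 blocks, and largest block 3, the block sizes (in nonincreasing order) are [3, 1, 1].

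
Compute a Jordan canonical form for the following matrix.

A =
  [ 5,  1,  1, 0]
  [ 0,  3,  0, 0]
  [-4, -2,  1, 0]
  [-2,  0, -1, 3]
J_2(3) ⊕ J_2(3)

The characteristic polynomial is
  det(x·I − A) = x^4 - 12*x^3 + 54*x^2 - 108*x + 81 = (x - 3)^4

Eigenvalues and multiplicities (the geometric multiplicity of λ is n − rank(A − λI), which equals the number of Jordan blocks for λ):
  λ = 3: algebraic multiplicity = 4, geometric multiplicity = 2

Determining the block sizes for each eigenvalue:
  λ = 3: with am = 4 and gm = 2, the partition is not yet determined (e.g. several partitions of 4 into 2 parts exist). Let N = A − (3)·I. Computing rank(N^1) = 2, rank(N^2) = 0; the number of blocks of size ≥ j is rank(N^{j−1}) − rank(N^j), giving [2, 2]. So we have 2 block(s) of size 2 → block sizes [2, 2]

Assembling the blocks gives a Jordan form
J =
  [3, 1, 0, 0]
  [0, 3, 0, 0]
  [0, 0, 3, 1]
  [0, 0, 0, 3]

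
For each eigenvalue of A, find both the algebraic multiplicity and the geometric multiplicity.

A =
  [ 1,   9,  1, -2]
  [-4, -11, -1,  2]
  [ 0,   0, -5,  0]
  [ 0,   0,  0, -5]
λ = -5: alg = 4, geom = 2

Step 1 — factor the characteristic polynomial to read off the algebraic multiplicities:
  χ_A(x) = (x + 5)^4

Step 2 — compute geometric multiplicities via the rank-nullity identity g(λ) = n − rank(A − λI):
  rank(A − (-5)·I) = 2, so dim ker(A − (-5)·I) = n − 2 = 2

Summary:
  λ = -5: algebraic multiplicity = 4, geometric multiplicity = 2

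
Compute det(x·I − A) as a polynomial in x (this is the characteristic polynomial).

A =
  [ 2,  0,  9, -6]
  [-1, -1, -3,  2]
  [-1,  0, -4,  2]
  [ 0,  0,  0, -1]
x^4 + 4*x^3 + 6*x^2 + 4*x + 1

Expanding det(x·I − A) (e.g. by cofactor expansion or by noting that A is similar to its Jordan form J, which has the same characteristic polynomial as A) gives
  χ_A(x) = x^4 + 4*x^3 + 6*x^2 + 4*x + 1
which factors as (x + 1)^4. The eigenvalues (with algebraic multiplicities) are λ = -1 with multiplicity 4.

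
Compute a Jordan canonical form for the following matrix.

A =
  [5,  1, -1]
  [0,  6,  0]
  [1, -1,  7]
J_2(6) ⊕ J_1(6)

The characteristic polynomial is
  det(x·I − A) = x^3 - 18*x^2 + 108*x - 216 = (x - 6)^3

Eigenvalues and multiplicities (the geometric multiplicity of λ is n − rank(A − λI), which equals the number of Jordan blocks for λ):
  λ = 6: algebraic multiplicity = 3, geometric multiplicity = 2

Determining the block sizes for each eigenvalue:
  λ = 6: 2 blocks summing to 3 forces exactly one block of size 2 and the rest size 1 → block sizes [2, 1]

Assembling the blocks gives a Jordan form
J =
  [6, 1, 0]
  [0, 6, 0]
  [0, 0, 6]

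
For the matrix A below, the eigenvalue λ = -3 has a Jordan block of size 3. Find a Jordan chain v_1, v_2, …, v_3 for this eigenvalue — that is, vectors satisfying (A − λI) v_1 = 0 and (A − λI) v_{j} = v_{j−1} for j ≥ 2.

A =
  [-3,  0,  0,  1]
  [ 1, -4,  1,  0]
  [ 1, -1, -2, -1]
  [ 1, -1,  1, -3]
A Jordan chain for λ = -3 of length 3:
v_1 = (1, 0, -1, 0)ᵀ
v_2 = (0, 1, 1, 1)ᵀ
v_3 = (1, 0, 0, 0)ᵀ

Let N = A − (-3)·I. We want v_3 with N^3 v_3 = 0 but N^2 v_3 ≠ 0; then v_{j-1} := N · v_j for j = 3, …, 2.

Pick v_3 = (1, 0, 0, 0)ᵀ.
Then v_2 = N · v_3 = (0, 1, 1, 1)ᵀ.
Then v_1 = N · v_2 = (1, 0, -1, 0)ᵀ.

Sanity check: (A − (-3)·I) v_1 = (0, 0, 0, 0)ᵀ = 0. ✓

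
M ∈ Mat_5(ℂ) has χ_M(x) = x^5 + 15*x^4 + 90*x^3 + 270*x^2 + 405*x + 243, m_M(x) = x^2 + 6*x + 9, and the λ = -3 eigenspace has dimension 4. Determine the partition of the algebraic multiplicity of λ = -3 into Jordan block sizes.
Block sizes for λ = -3: [2, 1, 1, 1]

Step 1 — from the characteristic polynomial, algebraic multiplicity of λ = -3 is 5. From dim ker(M − (-3)·I) = 4, there are exactly 4 Jordan blocks for λ = -3.
Step 2 — from the minimal polynomial, the factor (x + 3)^2 tells us the largest block for λ = -3 has size 2.
Step 3 — with total size 5, 4 blocks, and largest block 2, the block sizes (in nonincreasing order) are [2, 1, 1, 1].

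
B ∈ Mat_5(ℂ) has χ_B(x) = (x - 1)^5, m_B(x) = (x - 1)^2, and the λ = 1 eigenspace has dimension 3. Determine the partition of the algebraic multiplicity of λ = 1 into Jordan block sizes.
Block sizes for λ = 1: [2, 2, 1]

Step 1 — from the characteristic polynomial, algebraic multiplicity of λ = 1 is 5. From dim ker(B − (1)·I) = 3, there are exactly 3 Jordan blocks for λ = 1.
Step 2 — from the minimal polynomial, the factor (x − 1)^2 tells us the largest block for λ = 1 has size 2.
Step 3 — with total size 5, 3 blocks, and largest block 2, the block sizes (in nonincreasing order) are [2, 2, 1].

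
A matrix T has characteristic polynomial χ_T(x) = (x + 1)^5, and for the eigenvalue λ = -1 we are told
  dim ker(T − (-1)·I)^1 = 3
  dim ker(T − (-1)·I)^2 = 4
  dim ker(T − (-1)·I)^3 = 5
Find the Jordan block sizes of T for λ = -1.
Block sizes for λ = -1: [3, 1, 1]

From the dimensions of kernels of powers, the number of Jordan blocks of size at least j is d_j − d_{j−1} where d_j = dim ker(N^j) (with d_0 = 0). Computing the differences gives [3, 1, 1].
The number of blocks of size exactly k is (#blocks of size ≥ k) − (#blocks of size ≥ k + 1), so the partition is: 2 block(s) of size 1, 1 block(s) of size 3.
In nonincreasing order the block sizes are [3, 1, 1].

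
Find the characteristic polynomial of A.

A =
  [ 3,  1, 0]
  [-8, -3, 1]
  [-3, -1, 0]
x^3

Expanding det(x·I − A) (e.g. by cofactor expansion or by noting that A is similar to its Jordan form J, which has the same characteristic polynomial as A) gives
  χ_A(x) = x^3
which factors as x^3. The eigenvalues (with algebraic multiplicities) are λ = 0 with multiplicity 3.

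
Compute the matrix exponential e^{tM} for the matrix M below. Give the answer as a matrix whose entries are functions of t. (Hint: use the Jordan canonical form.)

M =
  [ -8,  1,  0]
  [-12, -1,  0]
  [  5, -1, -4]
e^{tM} =
  [-3*exp(-4*t) + 4*exp(-5*t), exp(-4*t) - exp(-5*t), 0]
  [-12*exp(-4*t) + 12*exp(-5*t), 4*exp(-4*t) - 3*exp(-5*t), 0]
  [-3*t*exp(-4*t) + 8*exp(-4*t) - 8*exp(-5*t), t*exp(-4*t) - 2*exp(-4*t) + 2*exp(-5*t), exp(-4*t)]

Strategy: write M = P · J · P⁻¹ where J is a Jordan canonical form, so e^{tM} = P · e^{tJ} · P⁻¹, and e^{tJ} can be computed block-by-block.

M has Jordan form
J =
  [-5,  0,  0]
  [ 0, -4,  1]
  [ 0,  0, -4]
(up to reordering of blocks).

Per-block formulas:
  For a 2×2 Jordan block J_2(-4): exp(t · J_2(-4)) = e^(-4t)·(I + t·N), where N is the 2×2 nilpotent shift.
  For a 1×1 block at λ = -5: exp(t · [-5]) = [e^(-5t)].

After assembling e^{tJ} and conjugating by P, we get:

e^{tM} =
  [-3*exp(-4*t) + 4*exp(-5*t), exp(-4*t) - exp(-5*t), 0]
  [-12*exp(-4*t) + 12*exp(-5*t), 4*exp(-4*t) - 3*exp(-5*t), 0]
  [-3*t*exp(-4*t) + 8*exp(-4*t) - 8*exp(-5*t), t*exp(-4*t) - 2*exp(-4*t) + 2*exp(-5*t), exp(-4*t)]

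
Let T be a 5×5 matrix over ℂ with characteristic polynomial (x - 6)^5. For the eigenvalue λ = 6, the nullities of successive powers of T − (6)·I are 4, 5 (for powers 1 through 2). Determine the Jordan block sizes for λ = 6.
Block sizes for λ = 6: [2, 1, 1, 1]

From the dimensions of kernels of powers, the number of Jordan blocks of size at least j is d_j − d_{j−1} where d_j = dim ker(N^j) (with d_0 = 0). Computing the differences gives [4, 1].
The number of blocks of size exactly k is (#blocks of size ≥ k) − (#blocks of size ≥ k + 1), so the partition is: 3 block(s) of size 1, 1 block(s) of size 2.
In nonincreasing order the block sizes are [2, 1, 1, 1].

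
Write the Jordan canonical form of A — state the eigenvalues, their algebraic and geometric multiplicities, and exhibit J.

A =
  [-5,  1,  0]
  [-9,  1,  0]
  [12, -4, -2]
J_2(-2) ⊕ J_1(-2)

The characteristic polynomial is
  det(x·I − A) = x^3 + 6*x^2 + 12*x + 8 = (x + 2)^3

Eigenvalues and multiplicities (the geometric multiplicity of λ is n − rank(A − λI), which equals the number of Jordan blocks for λ):
  λ = -2: algebraic multiplicity = 3, geometric multiplicity = 2

Determining the block sizes for each eigenvalue:
  λ = -2: 2 blocks summing to 3 forces exactly one block of size 2 and the rest size 1 → block sizes [2, 1]

Assembling the blocks gives a Jordan form
J =
  [-2,  1,  0]
  [ 0, -2,  0]
  [ 0,  0, -2]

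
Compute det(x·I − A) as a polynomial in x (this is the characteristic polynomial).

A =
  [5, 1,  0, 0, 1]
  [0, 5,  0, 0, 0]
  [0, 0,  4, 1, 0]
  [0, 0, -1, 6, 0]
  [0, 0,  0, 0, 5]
x^5 - 25*x^4 + 250*x^3 - 1250*x^2 + 3125*x - 3125

Expanding det(x·I − A) (e.g. by cofactor expansion or by noting that A is similar to its Jordan form J, which has the same characteristic polynomial as A) gives
  χ_A(x) = x^5 - 25*x^4 + 250*x^3 - 1250*x^2 + 3125*x - 3125
which factors as (x - 5)^5. The eigenvalues (with algebraic multiplicities) are λ = 5 with multiplicity 5.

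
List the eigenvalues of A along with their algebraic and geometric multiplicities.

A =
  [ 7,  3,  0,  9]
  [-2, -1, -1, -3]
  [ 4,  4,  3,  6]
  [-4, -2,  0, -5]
λ = 1: alg = 4, geom = 2

Step 1 — factor the characteristic polynomial to read off the algebraic multiplicities:
  χ_A(x) = (x - 1)^4

Step 2 — compute geometric multiplicities via the rank-nullity identity g(λ) = n − rank(A − λI):
  rank(A − (1)·I) = 2, so dim ker(A − (1)·I) = n − 2 = 2

Summary:
  λ = 1: algebraic multiplicity = 4, geometric multiplicity = 2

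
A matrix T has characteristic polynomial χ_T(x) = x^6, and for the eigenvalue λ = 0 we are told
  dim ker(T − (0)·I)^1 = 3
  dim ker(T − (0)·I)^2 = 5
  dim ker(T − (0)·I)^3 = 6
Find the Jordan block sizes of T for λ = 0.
Block sizes for λ = 0: [3, 2, 1]

From the dimensions of kernels of powers, the number of Jordan blocks of size at least j is d_j − d_{j−1} where d_j = dim ker(N^j) (with d_0 = 0). Computing the differences gives [3, 2, 1].
The number of blocks of size exactly k is (#blocks of size ≥ k) − (#blocks of size ≥ k + 1), so the partition is: 1 block(s) of size 1, 1 block(s) of size 2, 1 block(s) of size 3.
In nonincreasing order the block sizes are [3, 2, 1].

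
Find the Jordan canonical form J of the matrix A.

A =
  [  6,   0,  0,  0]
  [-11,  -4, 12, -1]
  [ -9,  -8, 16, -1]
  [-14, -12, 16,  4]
J_1(4) ⊕ J_2(6) ⊕ J_1(6)

The characteristic polynomial is
  det(x·I − A) = x^4 - 22*x^3 + 180*x^2 - 648*x + 864 = (x - 6)^3*(x - 4)

Eigenvalues and multiplicities (the geometric multiplicity of λ is n − rank(A − λI), which equals the number of Jordan blocks for λ):
  λ = 4: algebraic multiplicity = 1, geometric multiplicity = 1
  λ = 6: algebraic multiplicity = 3, geometric multiplicity = 2

Determining the block sizes for each eigenvalue:
  λ = 4: one block (gm = 1), so the single block has size am = 1 → block sizes [1]
  λ = 6: 2 blocks summing to 3 forces exactly one block of size 2 and the rest size 1 → block sizes [2, 1]

Assembling the blocks gives a Jordan form
J =
  [4, 0, 0, 0]
  [0, 6, 1, 0]
  [0, 0, 6, 0]
  [0, 0, 0, 6]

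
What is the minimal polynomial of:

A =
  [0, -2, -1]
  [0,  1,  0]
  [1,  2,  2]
x^2 - 2*x + 1

The characteristic polynomial is χ_A(x) = (x - 1)^3, so the eigenvalues are known. The minimal polynomial is
  m_A(x) = Π_λ (x − λ)^{k_λ}
where k_λ is the size of the *largest* Jordan block for λ (equivalently, the smallest k with (A − λI)^k v = 0 for every generalised eigenvector v of λ).

  λ = 1: largest Jordan block has size 2, contributing (x − 1)^2

So m_A(x) = (x - 1)^2 = x^2 - 2*x + 1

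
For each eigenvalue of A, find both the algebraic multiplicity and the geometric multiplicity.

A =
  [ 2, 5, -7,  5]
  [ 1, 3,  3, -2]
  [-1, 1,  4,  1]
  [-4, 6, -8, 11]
λ = 5: alg = 4, geom = 2

Step 1 — factor the characteristic polynomial to read off the algebraic multiplicities:
  χ_A(x) = (x - 5)^4

Step 2 — compute geometric multiplicities via the rank-nullity identity g(λ) = n − rank(A − λI):
  rank(A − (5)·I) = 2, so dim ker(A − (5)·I) = n − 2 = 2

Summary:
  λ = 5: algebraic multiplicity = 4, geometric multiplicity = 2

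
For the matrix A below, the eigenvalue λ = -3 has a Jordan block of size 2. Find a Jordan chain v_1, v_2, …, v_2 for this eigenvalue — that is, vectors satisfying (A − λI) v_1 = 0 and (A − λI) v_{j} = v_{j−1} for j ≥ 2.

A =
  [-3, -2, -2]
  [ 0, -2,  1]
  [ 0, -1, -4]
A Jordan chain for λ = -3 of length 2:
v_1 = (-2, 1, -1)ᵀ
v_2 = (0, 1, 0)ᵀ

Let N = A − (-3)·I. We want v_2 with N^2 v_2 = 0 but N^1 v_2 ≠ 0; then v_{j-1} := N · v_j for j = 2, …, 2.

Pick v_2 = (0, 1, 0)ᵀ.
Then v_1 = N · v_2 = (-2, 1, -1)ᵀ.

Sanity check: (A − (-3)·I) v_1 = (0, 0, 0)ᵀ = 0. ✓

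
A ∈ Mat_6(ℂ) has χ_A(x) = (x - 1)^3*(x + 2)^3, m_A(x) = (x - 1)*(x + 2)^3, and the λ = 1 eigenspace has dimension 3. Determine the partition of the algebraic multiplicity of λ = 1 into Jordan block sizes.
Block sizes for λ = 1: [1, 1, 1]

Step 1 — from the characteristic polynomial, algebraic multiplicity of λ = 1 is 3. From dim ker(A − (1)·I) = 3, there are exactly 3 Jordan blocks for λ = 1.
Step 2 — from the minimal polynomial, the factor (x − 1) tells us the largest block for λ = 1 has size 1.
Step 3 — with total size 3, 3 blocks, and largest block 1, the block sizes (in nonincreasing order) are [1, 1, 1].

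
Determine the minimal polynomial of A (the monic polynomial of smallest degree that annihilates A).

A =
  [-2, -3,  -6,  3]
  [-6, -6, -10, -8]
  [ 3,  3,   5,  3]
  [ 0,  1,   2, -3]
x^2 + 3*x + 2

The characteristic polynomial is χ_A(x) = (x + 1)^2*(x + 2)^2, so the eigenvalues are known. The minimal polynomial is
  m_A(x) = Π_λ (x − λ)^{k_λ}
where k_λ is the size of the *largest* Jordan block for λ (equivalently, the smallest k with (A − λI)^k v = 0 for every generalised eigenvector v of λ).

  λ = -2: largest Jordan block has size 1, contributing (x + 2)
  λ = -1: largest Jordan block has size 1, contributing (x + 1)

So m_A(x) = (x + 1)*(x + 2) = x^2 + 3*x + 2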